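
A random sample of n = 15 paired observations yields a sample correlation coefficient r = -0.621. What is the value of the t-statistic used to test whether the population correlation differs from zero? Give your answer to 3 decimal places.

-2.857

t = r·√(n−2) / √(1−r²) with r = -0.621, n = 15
  = -0.621·√13 / √(1 − 0.385641)
  = -0.621·3.605551 / 0.783811
  = -2.239047 / 0.783811 = -2.857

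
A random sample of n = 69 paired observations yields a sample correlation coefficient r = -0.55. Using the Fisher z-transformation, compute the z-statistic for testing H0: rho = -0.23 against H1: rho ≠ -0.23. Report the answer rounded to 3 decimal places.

Fisher z: atanh(-0.55) = -0.618381, atanh(-0.23) = -0.234189
z = (z_r − z_0)·√(n−3) = (-0.618381 − (-0.234189))·√66 = -0.384192 · 8.124038 = -3.121

-3.121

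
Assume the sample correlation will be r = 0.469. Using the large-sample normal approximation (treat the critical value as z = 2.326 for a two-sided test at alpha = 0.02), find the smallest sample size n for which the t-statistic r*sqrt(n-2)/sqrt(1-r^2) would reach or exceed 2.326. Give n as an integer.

22

r√(n−2)/√(1−r²) ≥ 2.326  ⇔  n−2 ≥ (2.326)²·(1−r²)/r²
(1−r²)/r² = (1−0.219961)/0.219961 = 3.5463
n ≥ 2 + 5.410276·3.5463 = 2 + 19.1865 = 21.1865
⌈21.1865⌉ = 22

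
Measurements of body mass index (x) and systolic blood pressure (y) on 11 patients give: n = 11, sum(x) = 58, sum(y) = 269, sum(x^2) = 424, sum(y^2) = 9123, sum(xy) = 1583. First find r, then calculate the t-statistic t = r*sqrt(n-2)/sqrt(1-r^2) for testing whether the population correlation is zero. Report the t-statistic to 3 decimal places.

Numerator: nΣxy − (Σx)(Σy) = 11·1583 − (58)(269) = 1811
Denominator: √[(nΣx²−(Σx)²)(nΣy²−(Σy)²)]
  nΣx²−(Σx)² = 11·424 − 3364 = 1300;  nΣy²−(Σy)² = 11·9123 − 72361 = 27992
  √(1300·27992) = √36389600 = 6032.3793
r = 1811 / 6032.3793 = 0.3002
t = r·√(n−2)/√(1−r²) = 0.3002·√9 / √(1−0.090120) = 0.900600 / 0.953876 = 0.944

0.944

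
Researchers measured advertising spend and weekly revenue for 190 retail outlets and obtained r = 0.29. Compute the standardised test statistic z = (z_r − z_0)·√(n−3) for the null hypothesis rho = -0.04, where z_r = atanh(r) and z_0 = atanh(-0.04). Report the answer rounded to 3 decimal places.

z_r = atanh(0.29) = 0.298566,  z_0 = atanh(-0.04) = -0.040021
SE = 1/√(n−3) = 1/√187 = 0.073127
z = (z_r − z_0)/SE = (0.298566 − (-0.040021)) / 0.073127 = 0.338587 / 0.073127 = 4.630

4.630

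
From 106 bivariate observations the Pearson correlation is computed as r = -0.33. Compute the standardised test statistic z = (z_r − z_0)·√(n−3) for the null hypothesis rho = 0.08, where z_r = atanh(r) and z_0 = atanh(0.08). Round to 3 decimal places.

z_r = atanh(-0.33) = -0.342828,  z_0 = atanh(0.08) = 0.080171
SE = 1/√(n−3) = 1/√103 = 0.098533
z = (z_r − z_0)/SE = (-0.342828 − 0.080171) / 0.098533 = -0.422999 / 0.098533 = -4.293

-4.293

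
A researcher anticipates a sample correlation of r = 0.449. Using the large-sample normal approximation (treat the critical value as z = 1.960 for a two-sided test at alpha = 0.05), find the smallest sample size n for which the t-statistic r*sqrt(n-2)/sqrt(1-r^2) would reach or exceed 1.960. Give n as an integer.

18

r√(n−2)/√(1−r²) ≥ 1.960  ⇔  n−2 ≥ (1.960)²·(1−r²)/r²
(1−r²)/r² = (1−0.201601)/0.201601 = 3.9603
n ≥ 2 + 3.8416·3.9603 = 2 + 15.2139 = 17.2139
⌈17.2139⌉ = 18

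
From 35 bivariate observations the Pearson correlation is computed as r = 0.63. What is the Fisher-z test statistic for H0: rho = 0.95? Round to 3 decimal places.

z_r = atanh(0.63) = 0.741416,  z_0 = atanh(0.95) = 1.831781
SE = 1/√(n−3) = 1/√32 = 0.176777
z = (z_r − z_0)/SE = (0.741416 − 1.831781) / 0.176777 = -1.090365 / 0.176777 = -6.168

-6.168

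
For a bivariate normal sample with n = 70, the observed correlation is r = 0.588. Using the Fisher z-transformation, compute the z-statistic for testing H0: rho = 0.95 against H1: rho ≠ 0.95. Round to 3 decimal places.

Fisher z: atanh(0.588) = 0.674604, atanh(0.95) = 1.831781
z = (z_r − z_0)·√(n−3) = (0.674604 − 1.831781)·√67 = -1.157177 · 8.185353 = -9.472

-9.472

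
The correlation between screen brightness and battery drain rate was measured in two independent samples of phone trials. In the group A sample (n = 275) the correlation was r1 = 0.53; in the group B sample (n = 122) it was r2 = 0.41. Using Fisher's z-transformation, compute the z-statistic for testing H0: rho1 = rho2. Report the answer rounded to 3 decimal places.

1.406

Fisher z-transforms: z1 = atanh(0.53) = 0.590145, z2 = atanh(0.41) = 0.435611; difference d = 0.154534
Var(d) = 1/272 + 1/119 = 0.0036765 + 0.0084034 = 0.0120799
z = d/√Var(d) = 0.154534 / √0.0120799 = 0.154534 / 0.109909 = 1.406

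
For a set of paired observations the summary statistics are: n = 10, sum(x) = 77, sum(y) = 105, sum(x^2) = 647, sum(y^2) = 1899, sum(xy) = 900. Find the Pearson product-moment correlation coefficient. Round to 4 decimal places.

0.4408

S_xy = nΣxy − ΣxΣy = 10·900 − 77·105 = 9000 − 8085 = 915
S_xx = nΣx² − (Σx)² = 10·647 − 77² = 6470 − 5929 = 541
S_yy = nΣy² − (Σy)² = 10·1899 − 105² = 18990 − 11025 = 7965
r = S_xy / √(S_xx·S_yy) = 915 / √(541·7965) = 915 / √4309065 = 915 / 2075.8288 = 0.4408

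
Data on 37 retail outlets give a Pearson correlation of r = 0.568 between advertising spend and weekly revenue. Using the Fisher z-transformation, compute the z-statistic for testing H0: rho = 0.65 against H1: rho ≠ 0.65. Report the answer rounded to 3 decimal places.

-0.762

z_r = atanh(0.568) = 0.644565,  z_0 = atanh(0.65) = 0.775299
SE = 1/√(n−3) = 1/√34 = 0.171499
z = (z_r − z_0)/SE = (0.644565 − 0.775299) / 0.171499 = -0.130734 / 0.171499 = -0.762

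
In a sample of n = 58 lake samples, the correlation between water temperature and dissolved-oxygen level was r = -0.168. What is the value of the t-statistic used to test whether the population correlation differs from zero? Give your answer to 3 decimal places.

t = r·√(n−2) / √(1−r²) with r = -0.168, n = 58
  = -0.168·√56 / √(1 − 0.028224)
  = -0.168·7.483315 / 0.985787
  = -1.257197 / 0.985787 = -1.275

-1.275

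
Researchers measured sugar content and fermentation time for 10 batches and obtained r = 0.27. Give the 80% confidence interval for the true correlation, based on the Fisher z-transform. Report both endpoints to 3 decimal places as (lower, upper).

Fisher z: z_r = atanh(r) = ½·ln((1+0.27)/(1−0.27)) = 0.276864
SE(z) = 1/√(n−3) = 1/√7 = 0.377964
80% ⇒ z* = 1.282; margin = 1.282·0.377964 = 0.484550
CI on z-scale: (-0.207686, 0.761414)
Back-transform: tanh(-0.207686) = -0.204751, tanh(0.761414) = 0.641909

(-0.205, 0.642)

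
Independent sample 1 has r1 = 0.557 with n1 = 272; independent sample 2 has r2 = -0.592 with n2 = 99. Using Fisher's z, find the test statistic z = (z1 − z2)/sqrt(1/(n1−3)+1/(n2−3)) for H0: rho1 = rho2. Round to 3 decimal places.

11.012

z1 = atanh(0.557) = 0.628473,  z2 = atanh(-0.592) = -0.680740
SE = √(1/(n1−3) + 1/(n2−3)) = √(1/269 + 1/96) = √(0.0037175 + 0.0104167) = √0.0141342 = 0.118887
z = (z1 − z2)/SE = (0.628473 − (-0.680740)) / 0.118887 = 1.309213 / 0.118887 = 11.012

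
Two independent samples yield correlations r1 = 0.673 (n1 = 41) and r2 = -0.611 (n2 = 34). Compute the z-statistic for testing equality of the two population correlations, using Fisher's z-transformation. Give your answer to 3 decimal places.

6.308

z1 = atanh(0.673) = 0.816207,  z2 = atanh(-0.611) = -0.710516
SE = √(1/(n1−3) + 1/(n2−3)) = √(1/38 + 1/31) = √(0.0263158 + 0.0322581) = √0.0585739 = 0.242020
z = (z1 − z2)/SE = (0.816207 − (-0.710516)) / 0.242020 = 1.526723 / 0.242020 = 6.308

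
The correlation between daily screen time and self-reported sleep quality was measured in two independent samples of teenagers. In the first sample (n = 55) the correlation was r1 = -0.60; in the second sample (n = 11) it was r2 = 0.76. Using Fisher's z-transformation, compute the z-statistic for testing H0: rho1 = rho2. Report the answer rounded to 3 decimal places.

z1 = atanh(-0.60) = -0.693147,  z2 = atanh(0.76) = 0.996215
SE = √(1/(n1−3) + 1/(n2−3)) = √(1/52 + 1/8) = √(0.0192308 + 0.1250000) = √0.1442308 = 0.379777
z = (z1 − z2)/SE = (-0.693147 − 0.996215) / 0.379777 = -1.689362 / 0.379777 = -4.448

-4.448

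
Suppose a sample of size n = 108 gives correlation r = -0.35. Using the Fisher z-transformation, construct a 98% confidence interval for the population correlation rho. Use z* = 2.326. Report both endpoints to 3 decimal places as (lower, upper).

(-0.532, -0.138)

Fisher z: z_r = atanh(r) = ½·ln((1+(-0.35))/(1−(-0.35))) = -0.365444
SE(z) = 1/√(n−3) = 1/√105 = 0.097590
98% ⇒ z* = 2.326; margin = 2.326·0.097590 = 0.226994
CI on z-scale: (-0.592438, -0.138450)
Back-transform: tanh(-0.592438) = -0.531647, tanh(-0.138450) = -0.137572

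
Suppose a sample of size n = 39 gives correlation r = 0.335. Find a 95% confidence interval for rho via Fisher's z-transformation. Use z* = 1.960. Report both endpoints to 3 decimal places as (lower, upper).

(0.022, 0.588)

Fisher z: z_r = atanh(r) = ½·ln((1+0.335)/(1−0.335)) = 0.348450
SE(z) = 1/√(n−3) = 1/√36 = 0.166667
95% ⇒ z* = 1.960; margin = 1.960·0.166667 = 0.326667
CI on z-scale: (0.021783, 0.675117)
Back-transform: tanh(0.021783) = 0.021780, tanh(0.675117) = 0.588336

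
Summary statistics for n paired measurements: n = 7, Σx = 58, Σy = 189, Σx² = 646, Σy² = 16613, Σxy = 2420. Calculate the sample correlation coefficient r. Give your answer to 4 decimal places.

S_xy = nΣxy − ΣxΣy = 7·2420 − 58·189 = 16940 − 10962 = 5978
S_xx = nΣx² − (Σx)² = 7·646 − 58² = 4522 − 3364 = 1158
S_yy = nΣy² − (Σy)² = 7·16613 − 189² = 116291 − 35721 = 80570
r = S_xy / √(S_xx·S_yy) = 5978 / √(1158·80570) = 5978 / √93300060 = 5978 / 9659.1956 = 0.6189

0.6189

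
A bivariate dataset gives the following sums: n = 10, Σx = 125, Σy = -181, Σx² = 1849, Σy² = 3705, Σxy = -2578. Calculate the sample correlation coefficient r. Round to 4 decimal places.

-0.9000

Numerator: nΣxy − (Σx)(Σy) = 10·(-2578) − (125)(-181) = -3155
Denominator: √[(nΣx²−(Σx)²)(nΣy²−(Σy)²)]
  nΣx²−(Σx)² = 10·1849 − 15625 = 2865;  nΣy²−(Σy)² = 10·3705 − 32761 = 4289
  √(2865·4289) = √12287985 = 3505.4222
r = -3155 / 3505.4222 = -0.9000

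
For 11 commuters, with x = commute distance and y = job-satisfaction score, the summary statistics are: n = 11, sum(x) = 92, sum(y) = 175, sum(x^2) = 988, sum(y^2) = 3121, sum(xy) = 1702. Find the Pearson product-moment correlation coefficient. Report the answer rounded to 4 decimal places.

0.8784

S_xy = nΣxy − ΣxΣy = 11·1702 − 92·175 = 18722 − 16100 = 2622
S_xx = nΣx² − (Σx)² = 11·988 − 92² = 10868 − 8464 = 2404
S_yy = nΣy² − (Σy)² = 11·3121 − 175² = 34331 − 30625 = 3706
r = S_xy / √(S_xx·S_yy) = 2622 / √(2404·3706) = 2622 / √8909224 = 2622 / 2984.8323 = 0.8784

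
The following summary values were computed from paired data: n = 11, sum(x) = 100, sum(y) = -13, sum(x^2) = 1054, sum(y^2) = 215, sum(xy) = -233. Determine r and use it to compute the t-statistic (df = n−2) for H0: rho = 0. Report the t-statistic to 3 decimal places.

-2.745

Numerator: nΣxy − (Σx)(Σy) = 11·(-233) − (100)(-13) = -1263
Denominator: √[(nΣx²−(Σx)²)(nΣy²−(Σy)²)]
  nΣx²−(Σx)² = 11·1054 − 10000 = 1594;  nΣy²−(Σy)² = 11·215 − 169 = 2196
  √(1594·2196) = √3500424 = 1870.9420
r = -1263 / 1870.9420 = -0.6751
t = r·√(n−2)/√(1−r²) = -0.6751·√9 / √(1−0.455760) = -2.025300 / 0.737726 = -2.745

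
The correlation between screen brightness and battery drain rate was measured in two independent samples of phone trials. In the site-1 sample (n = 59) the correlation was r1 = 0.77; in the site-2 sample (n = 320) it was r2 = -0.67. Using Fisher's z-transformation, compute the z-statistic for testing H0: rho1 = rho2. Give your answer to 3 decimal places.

z1 = atanh(0.77) = 1.020328,  z2 = atanh(-0.67) = -0.810743
SE = √(1/(n1−3) + 1/(n2−3)) = √(1/56 + 1/317) = √(0.0178571 + 0.0031546) = √0.0210117 = 0.144954
z = (z1 − z2)/SE = (1.020328 − (-0.810743)) / 0.144954 = 1.831071 / 0.144954 = 12.632

12.632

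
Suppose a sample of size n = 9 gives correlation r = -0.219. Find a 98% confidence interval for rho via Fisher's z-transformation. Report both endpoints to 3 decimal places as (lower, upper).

z_r = atanh(-0.219) = -0.222605;  SE = 1/√(n−3) = 1/√6 = 0.408248
z-limits: -0.222605 ± 2.326·0.408248 = -0.222605 ± 0.949585 = [-1.172190, 0.726980]
ρ-limits: (tanh -1.172190, tanh 0.726980) = (-0.825, 0.621)

(-0.825, 0.621)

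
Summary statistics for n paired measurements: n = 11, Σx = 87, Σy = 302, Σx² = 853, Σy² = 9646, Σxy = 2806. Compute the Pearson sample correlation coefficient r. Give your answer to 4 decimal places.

0.8832

S_xy = nΣxy − ΣxΣy = 11·2806 − 87·302 = 30866 − 26274 = 4592
S_xx = nΣx² − (Σx)² = 11·853 − 87² = 9383 − 7569 = 1814
S_yy = nΣy² − (Σy)² = 11·9646 − 302² = 106106 − 91204 = 14902
r = S_xy / √(S_xx·S_yy) = 4592 / √(1814·14902) = 4592 / √27032228 = 4592 / 5199.2526 = 0.8832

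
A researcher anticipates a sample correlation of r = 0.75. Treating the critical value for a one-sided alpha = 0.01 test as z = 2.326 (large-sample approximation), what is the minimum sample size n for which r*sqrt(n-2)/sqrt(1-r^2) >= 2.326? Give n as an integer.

Need r·√(n−2)/√(1−r²) ≥ 2.326
√(n−2) ≥ 2.326·√(1−0.5625) / 0.75 = 2.326·0.661438 / 0.75 = 2.0513
n−2 ≥ 4.2078  ⇒  n ≥ 6.2078
Smallest integer n = 7

7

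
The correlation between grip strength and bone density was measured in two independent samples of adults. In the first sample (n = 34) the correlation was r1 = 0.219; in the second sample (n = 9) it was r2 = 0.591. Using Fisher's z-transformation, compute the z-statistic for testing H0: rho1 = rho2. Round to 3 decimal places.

Fisher z-transforms: z1 = atanh(0.219) = 0.222605, z2 = atanh(0.591) = 0.679201; difference d = -0.456596
Var(d) = 1/31 + 1/6 = 0.0322581 + 0.1666667 = 0.1989248
z = d/√Var(d) = -0.456596 / √0.1989248 = -0.456596 / 0.446010 = -1.024

-1.024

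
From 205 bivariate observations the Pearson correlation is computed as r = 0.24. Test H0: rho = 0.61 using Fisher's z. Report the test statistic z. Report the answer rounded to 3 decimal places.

Fisher z: atanh(0.24) = 0.244774, atanh(0.61) = 0.708921
z = (z_r − z_0)·√(n−3) = (0.244774 − 0.708921)·√202 = -0.464147 · 14.212670 = -6.597

-6.597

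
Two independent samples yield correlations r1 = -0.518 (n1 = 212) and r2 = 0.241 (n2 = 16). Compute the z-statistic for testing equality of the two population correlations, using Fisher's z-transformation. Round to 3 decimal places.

-2.867

Fisher z-transforms: z1 = atanh(-0.518) = -0.573602, z2 = atanh(0.241) = 0.245836; difference d = -0.819438
Var(d) = 1/209 + 1/13 = 0.0047847 + 0.0769231 = 0.0817078
z = d/√Var(d) = -0.819438 / √0.0817078 = -0.819438 / 0.285846 = -2.867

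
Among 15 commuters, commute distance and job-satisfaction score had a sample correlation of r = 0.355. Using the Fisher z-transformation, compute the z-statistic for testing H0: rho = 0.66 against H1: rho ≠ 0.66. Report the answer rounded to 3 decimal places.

-1.461

z_r = atanh(0.355) = 0.371153,  z_0 = atanh(0.66) = 0.792814
SE = 1/√(n−3) = 1/√12 = 0.288675
z = (z_r − z_0)/SE = (0.371153 − 0.792814) / 0.288675 = -0.421661 / 0.288675 = -1.461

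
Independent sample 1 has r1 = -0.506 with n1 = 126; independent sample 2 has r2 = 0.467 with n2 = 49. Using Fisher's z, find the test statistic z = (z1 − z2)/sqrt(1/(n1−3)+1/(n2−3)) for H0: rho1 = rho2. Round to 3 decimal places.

-6.154

z1 = atanh(-0.506) = -0.557338,  z2 = atanh(0.467) = 0.506227
SE = √(1/(n1−3) + 1/(n2−3)) = √(1/123 + 1/46) = √(0.0081301 + 0.0217391) = √0.0298692 = 0.172827
z = (z1 − z2)/SE = (-0.557338 − 0.506227) / 0.172827 = -1.063565 / 0.172827 = -6.154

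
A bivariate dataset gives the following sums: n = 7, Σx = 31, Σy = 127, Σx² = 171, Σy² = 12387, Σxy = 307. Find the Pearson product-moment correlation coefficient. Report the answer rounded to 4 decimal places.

-0.4381

Numerator: nΣxy − (Σx)(Σy) = 7·307 − (31)(127) = -1788
Denominator: √[(nΣx²−(Σx)²)(nΣy²−(Σy)²)]
  nΣx²−(Σx)² = 7·171 − 961 = 236;  nΣy²−(Σy)² = 7·12387 − 16129 = 70580
  √(236·70580) = √16656880 = 4081.2841
r = -1788 / 4081.2841 = -0.4381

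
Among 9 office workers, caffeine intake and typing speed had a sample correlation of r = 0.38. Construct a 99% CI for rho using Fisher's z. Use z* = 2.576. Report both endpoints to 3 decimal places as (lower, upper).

Fisher z: z_r = atanh(r) = ½·ln((1+0.38)/(1−0.38)) = 0.400060
SE(z) = 1/√(n−3) = 1/√6 = 0.408248
99% ⇒ z* = 2.576; margin = 2.576·0.408248 = 1.051647
CI on z-scale: (-0.651587, 1.451707)
Back-transform: tanh(-0.651587) = -0.572737, tanh(1.451707) = 0.896030

(-0.573, 0.896)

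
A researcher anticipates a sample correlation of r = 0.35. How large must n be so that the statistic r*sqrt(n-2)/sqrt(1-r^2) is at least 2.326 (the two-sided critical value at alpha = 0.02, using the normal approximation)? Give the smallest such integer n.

41

Need r·√(n−2)/√(1−r²) ≥ 2.326
√(n−2) ≥ 2.326·√(1−0.1225) / 0.35 = 2.326·0.936750 / 0.35 = 6.2254
n−2 ≥ 38.7556  ⇒  n ≥ 40.7556
Smallest integer n = 41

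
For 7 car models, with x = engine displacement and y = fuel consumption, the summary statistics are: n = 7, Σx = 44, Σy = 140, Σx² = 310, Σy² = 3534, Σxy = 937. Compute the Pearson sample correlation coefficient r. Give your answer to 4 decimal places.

S_xy = nΣxy − ΣxΣy = 7·937 − 44·140 = 6559 − 6160 = 399
S_xx = nΣx² − (Σx)² = 7·310 − 44² = 2170 − 1936 = 234
S_yy = nΣy² − (Σy)² = 7·3534 − 140² = 24738 − 19600 = 5138
r = S_xy / √(S_xx·S_yy) = 399 / √(234·5138) = 399 / √1202292 = 399 / 1096.4908 = 0.3639

0.3639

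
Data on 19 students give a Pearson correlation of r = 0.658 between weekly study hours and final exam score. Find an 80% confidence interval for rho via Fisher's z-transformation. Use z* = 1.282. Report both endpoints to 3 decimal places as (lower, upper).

(0.437, 0.804)

Fisher z: z_r = atanh(r) = ½·ln((1+0.658)/(1−0.658)) = 0.789278
SE(z) = 1/√(n−3) = 1/√16 = 0.250000
80% ⇒ z* = 1.282; margin = 1.282·0.250000 = 0.320500
CI on z-scale: (0.468778, 1.109778)
Back-transform: tanh(0.468778) = 0.437211, tanh(1.109778) = 0.803984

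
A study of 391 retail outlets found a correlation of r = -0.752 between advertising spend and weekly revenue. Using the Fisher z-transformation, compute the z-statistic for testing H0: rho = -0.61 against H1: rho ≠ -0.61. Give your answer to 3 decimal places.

Fisher z: atanh(-0.752) = -0.977542, atanh(-0.61) = -0.708921
z = (z_r − z_0)·√(n−3) = (-0.977542 − (-0.708921))·√388 = -0.268621 · 19.697716 = -5.291

-5.291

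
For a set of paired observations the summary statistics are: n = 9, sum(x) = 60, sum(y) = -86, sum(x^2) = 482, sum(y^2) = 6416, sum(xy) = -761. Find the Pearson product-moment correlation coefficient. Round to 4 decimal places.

S_xy = nΣxy − ΣxΣy = 9·(-761) − 60·(-86) = -6849 − (-5160) = -1689
S_xx = nΣx² − (Σx)² = 9·482 − 60² = 4338 − 3600 = 738
S_yy = nΣy² − (Σy)² = 9·6416 − (-86)² = 57744 − 7396 = 50348
r = S_xy / √(S_xx·S_yy) = -1689 / √(738·50348) = -1689 / √37156824 = -1689 / 6095.6398 = -0.2771

-0.2771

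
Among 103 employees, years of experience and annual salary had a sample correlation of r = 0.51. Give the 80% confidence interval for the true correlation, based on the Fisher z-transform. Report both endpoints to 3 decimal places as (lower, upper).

Fisher z: z_r = atanh(r) = ½·ln((1+0.51)/(1−0.51)) = 0.562730
SE(z) = 1/√(n−3) = 1/√100 = 0.100000
80% ⇒ z* = 1.282; margin = 1.282·0.100000 = 0.128200
CI on z-scale: (0.434530, 0.690930)
Back-transform: tanh(0.434530) = 0.409100, tanh(0.690930) = 0.598579

(0.409, 0.599)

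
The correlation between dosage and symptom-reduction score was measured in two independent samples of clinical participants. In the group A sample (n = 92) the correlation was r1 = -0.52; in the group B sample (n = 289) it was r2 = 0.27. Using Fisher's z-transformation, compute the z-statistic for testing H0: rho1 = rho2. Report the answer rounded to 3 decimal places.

z1 = atanh(-0.52) = -0.576340,  z2 = atanh(0.27) = 0.276864
SE = √(1/(n1−3) + 1/(n2−3)) = √(1/89 + 1/286) = √(0.0112360 + 0.0034965) = √0.0147325 = 0.121378
z = (z1 − z2)/SE = (-0.576340 − 0.276864) / 0.121378 = -0.853204 / 0.121378 = -7.029

-7.029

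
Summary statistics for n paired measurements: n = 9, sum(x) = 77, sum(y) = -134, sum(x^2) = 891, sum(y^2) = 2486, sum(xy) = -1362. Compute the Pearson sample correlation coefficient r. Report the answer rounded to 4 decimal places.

S_xy = nΣxy − ΣxΣy = 9·(-1362) − 77·(-134) = -12258 − (-10318) = -1940
S_xx = nΣx² − (Σx)² = 9·891 − 77² = 8019 − 5929 = 2090
S_yy = nΣy² − (Σy)² = 9·2486 − (-134)² = 22374 − 17956 = 4418
r = S_xy / √(S_xx·S_yy) = -1940 / √(2090·4418) = -1940 / √9233620 = -1940 / 3038.6872 = -0.6384

-0.6384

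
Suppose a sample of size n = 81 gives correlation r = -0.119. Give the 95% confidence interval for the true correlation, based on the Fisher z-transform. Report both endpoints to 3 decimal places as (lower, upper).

z_r = atanh(-0.119) = -0.119567;  SE = 1/√(n−3) = 1/√78 = 0.113228
z-limits: -0.119567 ± 1.960·0.113228 = -0.119567 ± 0.221927 = [-0.341494, 0.102360]
ρ-limits: (tanh -0.341494, tanh 0.102360) = (-0.329, 0.102)

(-0.329, 0.102)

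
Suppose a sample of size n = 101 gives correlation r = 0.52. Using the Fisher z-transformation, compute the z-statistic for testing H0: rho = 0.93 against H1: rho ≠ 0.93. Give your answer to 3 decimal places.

z_r = atanh(0.52) = 0.576340,  z_0 = atanh(0.93) = 1.658390
SE = 1/√(n−3) = 1/√98 = 0.101015
z = (z_r − z_0)/SE = (0.576340 − 1.658390) / 0.101015 = -1.082050 / 0.101015 = -10.712

-10.712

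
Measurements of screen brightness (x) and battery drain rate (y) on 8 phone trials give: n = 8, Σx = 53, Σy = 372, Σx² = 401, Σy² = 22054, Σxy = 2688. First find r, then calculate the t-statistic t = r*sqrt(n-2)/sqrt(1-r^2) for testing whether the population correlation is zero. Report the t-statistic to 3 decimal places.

1.265

S_xy = nΣxy − ΣxΣy = 8·2688 − 53·372 = 21504 − 19716 = 1788
S_xx = nΣx² − (Σx)² = 8·401 − 53² = 3208 − 2809 = 399
S_yy = nΣy² − (Σy)² = 8·22054 − 372² = 176432 − 138384 = 38048
r = S_xy / √(S_xx·S_yy) = 1788 / √(399·38048) = 1788 / √15181152 = 1788 / 3896.2998 = 0.4589
t = r·√(n−2)/√(1−r²) = 0.4589·√6 / √(1−0.210589) = 1.124071 / 0.888488 = 1.265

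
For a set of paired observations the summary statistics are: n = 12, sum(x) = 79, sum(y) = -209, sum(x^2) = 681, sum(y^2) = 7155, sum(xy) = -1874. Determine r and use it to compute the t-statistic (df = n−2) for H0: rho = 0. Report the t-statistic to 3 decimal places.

-2.795

S_xy = nΣxy − ΣxΣy = 12·(-1874) − 79·(-209) = -22488 − (-16511) = -5977
S_xx = nΣx² − (Σx)² = 12·681 − 79² = 8172 − 6241 = 1931
S_yy = nΣy² − (Σy)² = 12·7155 − (-209)² = 85860 − 43681 = 42179
r = S_xy / √(S_xx·S_yy) = -5977 / √(1931·42179) = -5977 / √81447649 = -5977 / 9024.8351 = -0.6623
t = r·√(n−2)/√(1−r²) = -0.6623·√10 / √(1−0.438641) = -2.094376 / 0.749239 = -2.795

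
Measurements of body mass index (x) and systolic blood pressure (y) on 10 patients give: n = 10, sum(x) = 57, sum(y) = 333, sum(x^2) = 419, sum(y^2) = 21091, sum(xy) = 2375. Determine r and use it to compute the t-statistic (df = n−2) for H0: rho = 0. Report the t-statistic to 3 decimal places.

S_xy = nΣxy − ΣxΣy = 10·2375 − 57·333 = 23750 − 18981 = 4769
S_xx = nΣx² − (Σx)² = 10·419 − 57² = 4190 − 3249 = 941
S_yy = nΣy² − (Σy)² = 10·21091 − 333² = 210910 − 110889 = 100021
r = S_xy / √(S_xx·S_yy) = 4769 / √(941·100021) = 4769 / √94119761 = 4769 / 9701.5340 = 0.4916
t = r·√(n−2)/√(1−r²) = 0.4916·√8 / √(1−0.241671) = 1.390455 / 0.870821 = 1.597

1.597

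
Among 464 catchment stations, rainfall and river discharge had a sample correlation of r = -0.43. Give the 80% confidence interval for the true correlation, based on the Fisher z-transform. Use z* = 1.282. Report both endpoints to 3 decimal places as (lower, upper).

(-0.477, -0.380)

Fisher z: z_r = atanh(r) = ½·ln((1+(-0.43))/(1−(-0.43))) = -0.459897
SE(z) = 1/√(n−3) = 1/√461 = 0.046575
80% ⇒ z* = 1.282; margin = 1.282·0.046575 = 0.059709
CI on z-scale: (-0.519606, -0.400188)
Back-transform: tanh(-0.519606) = -0.477396, tanh(-0.400188) = -0.380110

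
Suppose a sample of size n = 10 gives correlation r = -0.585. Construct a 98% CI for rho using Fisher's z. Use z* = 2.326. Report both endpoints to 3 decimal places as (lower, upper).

z_r = atanh(-0.585) = -0.670031;  SE = 1/√(n−3) = 1/√7 = 0.377964
z-limits: -0.670031 ± 2.326·0.377964 = -0.670031 ± 0.879144 = [-1.549175, 0.209113]
ρ-limits: (tanh -1.549175, tanh 0.209113) = (-0.914, 0.206)

(-0.914, 0.206)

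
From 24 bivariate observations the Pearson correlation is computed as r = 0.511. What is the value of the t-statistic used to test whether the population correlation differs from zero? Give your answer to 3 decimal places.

1 − r² = 1 − 0.261121 = 0.738879;  √(1−r²) = 0.859581
√(n−2) = √22 = 4.690416
t = r·√(n−2)/√(1−r²) = 0.511 · 4.690416 / 0.859581 = 2.788

2.788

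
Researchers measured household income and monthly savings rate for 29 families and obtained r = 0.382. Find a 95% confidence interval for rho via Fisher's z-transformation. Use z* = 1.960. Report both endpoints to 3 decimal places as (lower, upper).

(0.018, 0.657)

z_r = atanh(0.382) = 0.402399;  SE = 1/√(n−3) = 1/√26 = 0.196116
z-limits: 0.402399 ± 1.960·0.196116 = 0.402399 ± 0.384387 = [0.018012, 0.786786]
ρ-limits: (tanh 0.018012, tanh 0.786786) = (0.018, 0.657)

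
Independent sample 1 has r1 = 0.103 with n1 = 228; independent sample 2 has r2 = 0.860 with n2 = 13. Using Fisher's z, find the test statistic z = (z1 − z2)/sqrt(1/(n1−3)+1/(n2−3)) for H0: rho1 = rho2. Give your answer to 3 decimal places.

z1 = atanh(0.103) = 0.103367,  z2 = atanh(0.860) = 1.293345
SE = √(1/(n1−3) + 1/(n2−3)) = √(1/225 + 1/10) = √(0.0044444 + 0.1000000) = √0.1044444 = 0.323179
z = (z1 − z2)/SE = (0.103367 − 1.293345) / 0.323179 = -1.189978 / 0.323179 = -3.682

-3.682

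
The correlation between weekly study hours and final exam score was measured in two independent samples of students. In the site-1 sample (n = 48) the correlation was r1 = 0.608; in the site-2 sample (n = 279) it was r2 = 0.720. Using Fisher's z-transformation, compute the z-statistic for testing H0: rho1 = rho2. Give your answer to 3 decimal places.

-1.256

z1 = atanh(0.608) = 0.705742,  z2 = atanh(0.720) = 0.907645
SE = √(1/(n1−3) + 1/(n2−3)) = √(1/45 + 1/276) = √(0.0222222 + 0.0036232) = √0.0258454 = 0.160765
z = (z1 − z2)/SE = (0.705742 − 0.907645) / 0.160765 = -0.201903 / 0.160765 = -1.256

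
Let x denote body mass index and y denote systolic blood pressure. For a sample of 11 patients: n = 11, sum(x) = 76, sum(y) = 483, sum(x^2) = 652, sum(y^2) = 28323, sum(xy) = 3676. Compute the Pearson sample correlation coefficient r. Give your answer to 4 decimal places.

Numerator: nΣxy − (Σx)(Σy) = 11·3676 − (76)(483) = 3728
Denominator: √[(nΣx²−(Σx)²)(nΣy²−(Σy)²)]
  nΣx²−(Σx)² = 11·652 − 5776 = 1396;  nΣy²−(Σy)² = 11·28323 − 233289 = 78264
  √(1396·78264) = √109256544 = 10452.5855
r = 3728 / 10452.5855 = 0.3567

0.3567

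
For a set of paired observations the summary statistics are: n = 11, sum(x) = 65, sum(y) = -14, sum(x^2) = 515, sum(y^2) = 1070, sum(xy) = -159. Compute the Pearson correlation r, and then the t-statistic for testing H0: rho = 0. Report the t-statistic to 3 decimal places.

Numerator: nΣxy − (Σx)(Σy) = 11·(-159) − (65)(-14) = -839
Denominator: √[(nΣx²−(Σx)²)(nΣy²−(Σy)²)]
  nΣx²−(Σx)² = 11·515 − 4225 = 1440;  nΣy²−(Σy)² = 11·1070 − 196 = 11574
  √(1440·11574) = √16666560 = 4082.4698
r = -839 / 4082.4698 = -0.2055
t = r·√(n−2)/√(1−r²) = -0.2055·√9 / √(1−0.042230) = -0.616500 / 0.978657 = -0.630

-0.630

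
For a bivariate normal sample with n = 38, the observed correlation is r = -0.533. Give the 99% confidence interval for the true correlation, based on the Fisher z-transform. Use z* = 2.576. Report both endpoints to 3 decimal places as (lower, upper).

Fisher z: z_r = atanh(r) = ½·ln((1+(-0.533))/(1−(-0.533))) = -0.594326
SE(z) = 1/√(n−3) = 1/√35 = 0.169031
99% ⇒ z* = 2.576; margin = 2.576·0.169031 = 0.435424
CI on z-scale: (-1.029750, -0.158902)
Back-transform: tanh(-1.029750) = -0.773808, tanh(-0.158902) = -0.157578

(-0.774, -0.158)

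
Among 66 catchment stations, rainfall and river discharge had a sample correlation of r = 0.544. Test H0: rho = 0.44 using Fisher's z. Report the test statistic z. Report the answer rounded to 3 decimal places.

Fisher z: atanh(0.544) = 0.609819, atanh(0.44) = 0.472231
z = (z_r − z_0)·√(n−3) = (0.609819 − 0.472231)·√63 = 0.137588 · 7.937254 = 1.092

1.092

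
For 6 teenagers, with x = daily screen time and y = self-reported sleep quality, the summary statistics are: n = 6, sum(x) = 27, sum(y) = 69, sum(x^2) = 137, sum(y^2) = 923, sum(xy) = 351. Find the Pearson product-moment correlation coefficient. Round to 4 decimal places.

0.9040

Numerator: nΣxy − (Σx)(Σy) = 6·351 − (27)(69) = 243
Denominator: √[(nΣx²−(Σx)²)(nΣy²−(Σy)²)]
  nΣx²−(Σx)² = 6·137 − 729 = 93;  nΣy²−(Σy)² = 6·923 − 4761 = 777
  √(93·777) = √72261 = 268.8141
r = 243 / 268.8141 = 0.9040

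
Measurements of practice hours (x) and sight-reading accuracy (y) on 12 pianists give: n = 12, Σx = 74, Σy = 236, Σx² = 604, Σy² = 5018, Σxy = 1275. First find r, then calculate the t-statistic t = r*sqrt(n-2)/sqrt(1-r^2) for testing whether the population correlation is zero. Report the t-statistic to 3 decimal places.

-3.752

Numerator: nΣxy − (Σx)(Σy) = 12·1275 − (74)(236) = -2164
Denominator: √[(nΣx²−(Σx)²)(nΣy²−(Σy)²)]
  nΣx²−(Σx)² = 12·604 − 5476 = 1772;  nΣy²−(Σy)² = 12·5018 − 55696 = 4520
  √(1772·4520) = √8009440 = 2830.0954
r = -2164 / 2830.0954 = -0.7646
t = r·√(n−2)/√(1−r²) = -0.7646·√10 / √(1−0.584613) = -2.417877 / 0.644505 = -3.752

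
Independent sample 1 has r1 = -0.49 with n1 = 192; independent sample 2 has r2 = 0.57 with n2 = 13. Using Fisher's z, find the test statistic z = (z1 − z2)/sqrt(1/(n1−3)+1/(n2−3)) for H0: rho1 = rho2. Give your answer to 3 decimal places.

Fisher z-transforms: z1 = atanh(-0.49) = -0.536060, z2 = atanh(0.57) = 0.647523; difference d = -1.183583
Var(d) = 1/189 + 1/10 = 0.0052910 + 0.1000000 = 0.1052910
z = d/√Var(d) = -1.183583 / √0.1052910 = -1.183583 / 0.324486 = -3.648

-3.648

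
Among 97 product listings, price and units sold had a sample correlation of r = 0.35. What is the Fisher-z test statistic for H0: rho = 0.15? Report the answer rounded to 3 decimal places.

2.078

Fisher z: atanh(0.35) = 0.365444, atanh(0.15) = 0.151140
z = (z_r − z_0)·√(n−3) = (0.365444 − 0.151140)·√94 = 0.214304 · 9.695360 = 2.078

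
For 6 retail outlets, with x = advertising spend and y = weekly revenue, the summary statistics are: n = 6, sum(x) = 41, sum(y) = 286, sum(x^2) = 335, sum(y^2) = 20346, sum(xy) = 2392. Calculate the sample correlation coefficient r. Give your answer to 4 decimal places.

0.7214

S_xy = nΣxy − ΣxΣy = 6·2392 − 41·286 = 14352 − 11726 = 2626
S_xx = nΣx² − (Σx)² = 6·335 − 41² = 2010 − 1681 = 329
S_yy = nΣy² − (Σy)² = 6·20346 − 286² = 122076 − 81796 = 40280
r = S_xy / √(S_xx·S_yy) = 2626 / √(329·40280) = 2626 / √13252120 = 2626 / 3640.3461 = 0.7214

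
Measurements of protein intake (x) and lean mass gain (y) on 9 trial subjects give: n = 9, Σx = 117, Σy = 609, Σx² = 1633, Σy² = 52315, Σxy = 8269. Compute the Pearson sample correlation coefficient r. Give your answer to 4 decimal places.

Numerator: nΣxy − (Σx)(Σy) = 9·8269 − (117)(609) = 3168
Denominator: √[(nΣx²−(Σx)²)(nΣy²−(Σy)²)]
  nΣx²−(Σx)² = 9·1633 − 13689 = 1008;  nΣy²−(Σy)² = 9·52315 − 370881 = 99954
  √(1008·99954) = √100753632 = 10037.6109
r = 3168 / 10037.6109 = 0.3156

0.3156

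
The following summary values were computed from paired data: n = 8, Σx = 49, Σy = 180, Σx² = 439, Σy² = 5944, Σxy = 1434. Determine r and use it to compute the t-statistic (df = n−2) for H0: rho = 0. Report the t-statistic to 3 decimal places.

Numerator: nΣxy − (Σx)(Σy) = 8·1434 − (49)(180) = 2652
Denominator: √[(nΣx²−(Σx)²)(nΣy²−(Σy)²)]
  nΣx²−(Σx)² = 8·439 − 2401 = 1111;  nΣy²−(Σy)² = 8·5944 − 32400 = 15152
  √(1111·15152) = √16833872 = 4102.9102
r = 2652 / 4102.9102 = 0.6464
t = r·√(n−2)/√(1−r²) = 0.6464·√6 / √(1−0.417833) = 1.583350 / 0.762999 = 2.075

2.075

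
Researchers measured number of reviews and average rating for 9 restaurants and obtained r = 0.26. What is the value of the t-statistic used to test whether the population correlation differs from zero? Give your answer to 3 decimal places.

0.712

1 − r² = 1 − 0.0676 = 0.9324;  √(1−r²) = 0.965609
√(n−2) = √7 = 2.645751
t = r·√(n−2)/√(1−r²) = 0.26 · 2.645751 / 0.965609 = 0.712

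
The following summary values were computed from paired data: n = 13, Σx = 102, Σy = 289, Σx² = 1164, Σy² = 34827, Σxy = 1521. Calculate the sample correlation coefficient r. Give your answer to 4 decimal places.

Numerator: nΣxy − (Σx)(Σy) = 13·1521 − (102)(289) = -9705
Denominator: √[(nΣx²−(Σx)²)(nΣy²−(Σy)²)]
  nΣx²−(Σx)² = 13·1164 − 10404 = 4728;  nΣy²−(Σy)² = 13·34827 − 83521 = 369230
  √(4728·369230) = √1745719440 = 41781.8075
r = -9705 / 41781.8075 = -0.2323

-0.2323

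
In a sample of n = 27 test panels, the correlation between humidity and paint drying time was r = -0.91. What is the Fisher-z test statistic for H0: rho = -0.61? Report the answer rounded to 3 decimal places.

-4.010

z_r = atanh(-0.91) = -1.527524,  z_0 = atanh(-0.61) = -0.708921
SE = 1/√(n−3) = 1/√24 = 0.204124
z = (z_r − z_0)/SE = (-1.527524 − (-0.708921)) / 0.204124 = -0.818603 / 0.204124 = -4.010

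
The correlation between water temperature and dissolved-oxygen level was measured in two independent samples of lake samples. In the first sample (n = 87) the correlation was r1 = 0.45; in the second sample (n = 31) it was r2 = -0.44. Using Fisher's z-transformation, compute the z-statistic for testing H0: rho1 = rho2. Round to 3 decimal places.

z1 = atanh(0.45) = 0.484700,  z2 = atanh(-0.44) = -0.472231
SE = √(1/(n1−3) + 1/(n2−3)) = √(1/84 + 1/28) = √(0.0119048 + 0.0357143) = √0.0476191 = 0.218218
z = (z1 − z2)/SE = (0.484700 − (-0.472231)) / 0.218218 = 0.956931 / 0.218218 = 4.385

4.385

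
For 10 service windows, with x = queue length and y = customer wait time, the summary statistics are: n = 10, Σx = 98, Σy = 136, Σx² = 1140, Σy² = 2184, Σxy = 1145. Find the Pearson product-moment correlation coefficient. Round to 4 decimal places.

S_xy = nΣxy − ΣxΣy = 10·1145 − 98·136 = 11450 − 13328 = -1878
S_xx = nΣx² − (Σx)² = 10·1140 − 98² = 11400 − 9604 = 1796
S_yy = nΣy² − (Σy)² = 10·2184 − 136² = 21840 − 18496 = 3344
r = S_xy / √(S_xx·S_yy) = -1878 / √(1796·3344) = -1878 / √6005824 = -1878 / 2450.6783 = -0.7663

-0.7663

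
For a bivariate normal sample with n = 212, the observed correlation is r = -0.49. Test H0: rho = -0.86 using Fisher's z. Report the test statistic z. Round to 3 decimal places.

Fisher z: atanh(-0.49) = -0.536060, atanh(-0.86) = -1.293345
z = (z_r − z_0)·√(n−3) = (-0.536060 − (-1.293345))·√209 = 0.757285 · 14.456832 = 10.948

10.948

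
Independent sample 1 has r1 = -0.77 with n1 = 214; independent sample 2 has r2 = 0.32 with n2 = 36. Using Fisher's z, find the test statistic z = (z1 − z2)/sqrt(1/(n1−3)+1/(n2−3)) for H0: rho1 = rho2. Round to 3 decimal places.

Fisher z-transforms: z1 = atanh(-0.77) = -1.020328, z2 = atanh(0.32) = 0.331647; difference d = -1.351975
Var(d) = 1/211 + 1/33 = 0.0047393 + 0.0303030 = 0.0350423
z = d/√Var(d) = -1.351975 / √0.0350423 = -1.351975 / 0.187196 = -7.222

-7.222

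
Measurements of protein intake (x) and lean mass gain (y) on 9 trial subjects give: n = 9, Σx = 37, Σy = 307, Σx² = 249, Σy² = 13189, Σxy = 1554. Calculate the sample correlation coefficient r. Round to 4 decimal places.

0.5689

Numerator: nΣxy − (Σx)(Σy) = 9·1554 − (37)(307) = 2627
Denominator: √[(nΣx²−(Σx)²)(nΣy²−(Σy)²)]
  nΣx²−(Σx)² = 9·249 − 1369 = 872;  nΣy²−(Σy)² = 9·13189 − 94249 = 24452
  √(872·24452) = √21322144 = 4617.5907
r = 2627 / 4617.5907 = 0.5689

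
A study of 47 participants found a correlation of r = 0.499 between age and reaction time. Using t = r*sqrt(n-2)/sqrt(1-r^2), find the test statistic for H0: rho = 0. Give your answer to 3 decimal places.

3.863

1 − r² = 1 − 0.249001 = 0.750999;  √(1−r²) = 0.866602
√(n−2) = √45 = 6.708204
t = r·√(n−2)/√(1−r²) = 0.499 · 6.708204 / 0.866602 = 3.863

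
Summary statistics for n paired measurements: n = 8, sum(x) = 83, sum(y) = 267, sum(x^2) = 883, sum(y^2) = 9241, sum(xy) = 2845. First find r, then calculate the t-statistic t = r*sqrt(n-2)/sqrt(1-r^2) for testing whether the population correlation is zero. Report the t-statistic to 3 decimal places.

4.571

S_xy = nΣxy − ΣxΣy = 8·2845 − 83·267 = 22760 − 22161 = 599
S_xx = nΣx² − (Σx)² = 8·883 − 83² = 7064 − 6889 = 175
S_yy = nΣy² − (Σy)² = 8·9241 − 267² = 73928 − 71289 = 2639
r = S_xy / √(S_xx·S_yy) = 599 / √(175·2639) = 599 / √461825 = 599 / 679.5771 = 0.8814
t = r·√(n−2)/√(1−r²) = 0.8814·√6 / √(1−0.776866) = 2.158980 / 0.472371 = 4.571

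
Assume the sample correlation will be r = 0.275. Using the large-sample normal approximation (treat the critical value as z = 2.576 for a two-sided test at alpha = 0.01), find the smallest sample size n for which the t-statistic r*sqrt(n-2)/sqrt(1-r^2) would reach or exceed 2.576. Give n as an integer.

84

r√(n−2)/√(1−r²) ≥ 2.576  ⇔  n−2 ≥ (2.576)²·(1−r²)/r²
(1−r²)/r² = (1−0.075625)/0.075625 = 12.2231
n ≥ 2 + 6.635776·12.2231 = 2 + 81.1098 = 83.1098
⌈83.1098⌉ = 84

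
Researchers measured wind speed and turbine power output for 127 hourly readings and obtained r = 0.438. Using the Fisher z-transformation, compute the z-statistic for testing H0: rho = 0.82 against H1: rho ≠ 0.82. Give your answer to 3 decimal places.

z_r = atanh(0.438) = 0.469753,  z_0 = atanh(0.82) = 1.156817
SE = 1/√(n−3) = 1/√124 = 0.089803
z = (z_r − z_0)/SE = (0.469753 − 1.156817) / 0.089803 = -0.687064 / 0.089803 = -7.651

-7.651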